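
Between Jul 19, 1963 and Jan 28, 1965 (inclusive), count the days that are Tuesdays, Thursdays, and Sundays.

240

Jul 19, 1963 is a Friday.
From Jul 19, 1963 to Jan 28, 1965 is 560 days inclusive.
560 = 7 × 80, so the span is exactly 80 full weeks.
Each full week contributes 3 days from the set (Tue, Thu, Sun): 80 × 3 = 240.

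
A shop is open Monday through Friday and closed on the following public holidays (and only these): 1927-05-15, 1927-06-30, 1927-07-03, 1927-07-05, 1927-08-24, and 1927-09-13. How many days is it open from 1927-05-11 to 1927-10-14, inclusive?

109 business days

1927-05-11 is a Wednesday.
The range spans 157 days (inclusive of both endpoints).
157 = 7 × 22 + 3, so there are 22 full weeks plus 3 extra days.
Each full week contributes 5 weekdays (Mon–Fri): 22 × 5 = 110.
The 3 extra days are Wednesday, Thursday, Friday — 3 of them qualify.
Total: 110 + 3 = 113.
Holidays: 1927-05-15 (Sun); 1927-06-30 (Thu); 1927-07-03 (Sun); 1927-07-05 (Tue); 1927-08-24 (Wed); 1927-09-13 (Tue).
4 of the 6 holidays fall on weekdays; the rest are weekends and were already excluded.
Business days: 113 − 4 = 109.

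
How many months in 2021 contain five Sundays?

4

A month has five Sundays exactly when Sunday falls within its first (length − 28) days.
Jan: 31 days, starts Fri → 5 of Fri, Sat, Sun ✓
Feb: 28 days, starts Mon → 5 of (none)
Mar: 31 days, starts Mon → 5 of Mon, Tue, Wed
Apr: 30 days, starts Thu → 5 of Thu, Fri
May: 31 days, starts Sat → 5 of Sat, Sun, Mon ✓
Jun: 30 days, starts Tue → 5 of Tue, Wed
Jul: 31 days, starts Thu → 5 of Thu, Fri, Sat
Aug: 31 days, starts Sun → 5 of Sun, Mon, Tue ✓
Sep: 30 days, starts Wed → 5 of Wed, Thu
Oct: 31 days, starts Fri → 5 of Fri, Sat, Sun ✓
Nov: 30 days, starts Mon → 5 of Mon, Tue
Dec: 31 days, starts Wed → 5 of Wed, Thu, Fri
Months with five Sundays: Jan, May, Aug, Oct.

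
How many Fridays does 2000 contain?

52

January 1, 2000 is a Saturday.
From January 1, 2000 to December 31, 2000 is 366 days inclusive.
366 = 7 × 52 + 2, so there are 52 full weeks plus 2 extra days.
Each full week contributes one Friday: 52 so far.
The 2 extra days are Saturday, Sunday — none qualify.
Total: 52 + 0 = 52.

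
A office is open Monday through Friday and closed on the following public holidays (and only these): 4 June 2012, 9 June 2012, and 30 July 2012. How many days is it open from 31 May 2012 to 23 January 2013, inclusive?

168 working days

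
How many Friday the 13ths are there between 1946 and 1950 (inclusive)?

8

Friday-the-13ths by year:
1946: Sep, Dec
1947: Jun
1948: Feb, Aug
1949: May
1950: Jan, Oct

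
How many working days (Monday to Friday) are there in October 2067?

21

October 1, 2067 is a Saturday.
From October 1, 2067 to October 31, 2067 is 31 days inclusive.
31 = 7 × 4 + 3, so there are 4 full weeks plus 3 extra days.
Each full week contributes 5 weekdays (Mon–Fri): 4 × 5 = 20.
The 3 extra days are Sat, Sun, Mon — 1 of them qualifies.
Total: 20 + 1 = 21.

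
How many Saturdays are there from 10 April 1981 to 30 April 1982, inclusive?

10 April 1981 is a Friday.
The range spans 386 days (inclusive of both endpoints).
386 = 7 × 55 + 1, so there are 55 full weeks plus 1 extra day.
Each full week contributes one Saturday: 55 so far.
The 1 extra day is Friday — none qualify.
Total: 55 + 0 = 55.

55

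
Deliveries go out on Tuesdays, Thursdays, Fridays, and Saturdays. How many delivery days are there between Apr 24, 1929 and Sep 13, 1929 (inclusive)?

82

Apr 24, 1929 is a Wednesday.
The range spans 143 days (inclusive of both endpoints).
143 = 7 × 20 + 3, so there are 20 full weeks plus 3 extra days.
Each full week contributes 4 days from the set (Tue, Thu, Fri, Sat): 20 × 4 = 80.
The 3 extra days are Wed, Thu, Fri — 2 of them qualify.
Total: 80 + 2 = 82.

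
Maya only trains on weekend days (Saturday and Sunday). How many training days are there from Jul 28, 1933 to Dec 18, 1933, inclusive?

42

Jul 28, 1933 is a Friday.
The range spans 144 days (inclusive of both endpoints).
144 = 7 × 20 + 4, so there are 20 full weeks plus 4 extra days.
Each full week contributes 2 weekend days (Sat, Sun): 20 × 2 = 40.
The 4 extra days are Fri, Sat, Sun, Mon — 2 of them qualify.
Total: 40 + 2 = 42.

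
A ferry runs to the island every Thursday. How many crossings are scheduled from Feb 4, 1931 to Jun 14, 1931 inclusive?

19

Feb 4, 1931 is a Wednesday.
From Feb 4, 1931 to Jun 14, 1931 is 131 days inclusive.
131 = 7 × 18 + 5, so there are 18 full weeks plus 5 extra days.
Each full week contributes one Thursday: 18 so far.
The 5 extra days are Wednesday, Thursday, Friday, Saturday, Sunday — 1 of them qualifies.
Total: 18 + 1 = 19.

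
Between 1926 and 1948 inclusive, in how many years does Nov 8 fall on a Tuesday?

3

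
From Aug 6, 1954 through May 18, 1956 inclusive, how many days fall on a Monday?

93 Mondays

Aug 6, 1954 is a Friday.
From Aug 6, 1954 to May 18, 1956 is 652 days inclusive.
652 = 7 × 93 + 1, so there are 93 full weeks plus 1 extra day.
Each full week contributes one Monday: 93 so far.
The 1 extra day is Fri — none qualify.
Total: 93 + 0 = 93.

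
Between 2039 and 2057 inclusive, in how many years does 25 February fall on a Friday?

3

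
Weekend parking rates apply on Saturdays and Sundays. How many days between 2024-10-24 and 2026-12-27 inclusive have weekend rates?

228

2024-10-24 is a Thursday.
That's 795 days from start to end, counting both.
795 = 7 × 113 + 4, so there are 113 full weeks plus 4 extra days.
Each full week contributes 2 weekend days (Sat, Sun): 113 × 2 = 226.
The 4 extra days are Thu, Fri, Sat, Sun — 2 of them qualify.
Total: 226 + 2 = 228.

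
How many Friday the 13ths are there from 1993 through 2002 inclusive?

16

Friday-the-13ths by year:
1993: Aug
1994: May
1995: Jan, Oct
1996: Sep, Dec
1997: Jun
1998: Feb, Mar, Nov
1999: Aug
2000: Oct
2001: Apr, Jul
2002: Sep, Dec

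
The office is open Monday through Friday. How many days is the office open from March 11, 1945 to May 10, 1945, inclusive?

44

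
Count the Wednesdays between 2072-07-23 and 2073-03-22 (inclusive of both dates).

35 Wednesdays

2072-07-23 is a Saturday.
From 2072-07-23 to 2073-03-22 is 243 days inclusive.
243 = 7 × 34 + 5, so there are 34 full weeks plus 5 extra days.
Each full week contributes one Wednesday: 34 so far.
The 5 extra days are Sat, Sun, Mon, Tue, Wed — 1 of them qualifies.
Total: 34 + 1 = 35.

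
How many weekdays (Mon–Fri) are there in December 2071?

Dec 1, 2071 is a Tuesday.
The range spans 31 days (inclusive of both endpoints).
31 = 7 × 4 + 3, so there are 4 full weeks plus 3 extra days.
Each full week contributes 5 weekdays (Mon–Fri): 4 × 5 = 20.
The 3 extra days are Tue, Wed, Thu — 3 of them qualify.
Total: 20 + 3 = 23.

23 weekdays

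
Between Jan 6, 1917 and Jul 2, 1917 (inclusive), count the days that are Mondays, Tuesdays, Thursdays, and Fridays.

101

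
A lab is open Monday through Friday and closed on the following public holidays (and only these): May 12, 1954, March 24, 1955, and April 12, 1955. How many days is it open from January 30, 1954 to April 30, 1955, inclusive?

322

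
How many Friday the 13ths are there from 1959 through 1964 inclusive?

12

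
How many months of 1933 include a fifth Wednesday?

A month has five Wednesdays exactly when Wednesday falls within its first (length − 28) days.
Jan: 31 days, starts Sun → 5 of Sun, Mon, Tue
Feb: 28 days, starts Wed → 5 of (none)
Mar: 31 days, starts Wed → 5 of Wed, Thu, Fri ✓
Apr: 30 days, starts Sat → 5 of Sat, Sun
May: 31 days, starts Mon → 5 of Mon, Tue, Wed ✓
Jun: 30 days, starts Thu → 5 of Thu, Fri
Jul: 31 days, starts Sat → 5 of Sat, Sun, Mon
Aug: 31 days, starts Tue → 5 of Tue, Wed, Thu ✓
Sep: 30 days, starts Fri → 5 of Fri, Sat
Oct: 31 days, starts Sun → 5 of Sun, Mon, Tue
Nov: 30 days, starts Wed → 5 of Wed, Thu ✓
Dec: 31 days, starts Fri → 5 of Fri, Sat, Sun
Months with five Wednesdays: Mar, May, Aug, Nov.

4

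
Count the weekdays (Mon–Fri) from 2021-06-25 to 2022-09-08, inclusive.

2021-06-25 is a Friday.
From 2021-06-25 to 2022-09-08 is 441 days inclusive.
441 = 7 × 63, so the span is exactly 63 full weeks.
Each full week contributes 5 weekdays (Mon–Fri): 63 × 5 = 315.

315 weekdays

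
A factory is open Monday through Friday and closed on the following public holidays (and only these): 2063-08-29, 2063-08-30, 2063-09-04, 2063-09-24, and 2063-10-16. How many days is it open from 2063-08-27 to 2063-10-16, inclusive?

2063-08-27 is a Monday.
The range spans 51 days (inclusive of both endpoints).
51 = 7 × 7 + 2, so there are 7 full weeks plus 2 extra days.
Each full week contributes 5 weekdays (Mon–Fri): 7 × 5 = 35.
The 2 extra days are Mon, Tue — 2 of them qualify.
Total: 35 + 2 = 37.
Holidays: 2063-08-29 (Wed); 2063-08-30 (Thu); 2063-09-04 (Tue); 2063-09-24 (Mon); 2063-10-16 (Tue).
All 5 holidays fall on weekdays, so subtract 5.
Business days: 37 − 5 = 32.

32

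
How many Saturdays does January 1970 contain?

1 January 1970 is a Thursday.
That's 31 days from start to end, counting both.
31 = 7 × 4 + 3, so there are 4 full weeks plus 3 extra days.
Each full week contributes one Saturday: 4 so far.
The 3 extra days are Thursday, Friday, Saturday — 1 of them qualifies.
Total: 4 + 1 = 5.

5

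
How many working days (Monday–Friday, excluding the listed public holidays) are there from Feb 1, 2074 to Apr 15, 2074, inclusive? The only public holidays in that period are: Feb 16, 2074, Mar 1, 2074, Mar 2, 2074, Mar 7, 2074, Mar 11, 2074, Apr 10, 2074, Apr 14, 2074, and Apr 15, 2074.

47 working days

Feb 1, 2074 is a Thursday.
That's 74 days from start to end, counting both.
74 = 7 × 10 + 4, so there are 10 full weeks plus 4 extra days.
Each full week contributes 5 weekdays (Mon–Fri): 10 × 5 = 50.
The 4 extra days are Thu, Fri, Sat, Sun — 2 of them qualify.
Total: 50 + 2 = 52.
Holidays: Feb 16, 2074 (Fri); Mar 1, 2074 (Thu); Mar 2, 2074 (Fri); Mar 7, 2074 (Wed); Mar 11, 2074 (Sun); Apr 10, 2074 (Tue); Apr 14, 2074 (Sat); Apr 15, 2074 (Sun).
5 of the 8 holidays fall on weekdays; the rest are weekends and were already excluded.
Business days: 52 − 5 = 47.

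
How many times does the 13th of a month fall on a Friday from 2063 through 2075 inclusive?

Friday-the-13ths by year:
2063: Apr, Jul
2064: Jun
2065: Feb, Mar, Nov
2066: Aug
2067: May
2068: Jan, Apr, Jul
2069: Sep, Dec
2070: Jun
2071: Feb, Mar, Nov
2072: May
2073: Jan, Oct
2074: Apr, Jul
2075: Sep, Dec

24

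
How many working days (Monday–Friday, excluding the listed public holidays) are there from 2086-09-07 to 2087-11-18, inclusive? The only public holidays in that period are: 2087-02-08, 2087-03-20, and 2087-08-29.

310

2086-09-07 is a Saturday.
From 2086-09-07 to 2087-11-18 is 438 days inclusive.
438 = 7 × 62 + 4, so there are 62 full weeks plus 4 extra days.
Each full week contributes 5 weekdays (Mon–Fri): 62 × 5 = 310.
The 4 extra days are Saturday, Sunday, Monday, Tuesday — 2 of them qualify.
Total: 310 + 2 = 312.
Holidays: 2087-02-08 (Sat); 2087-03-20 (Thu); 2087-08-29 (Fri).
2 of the 3 holidays fall on weekdays; the rest are weekends and were already excluded.
Business days: 312 − 2 = 310.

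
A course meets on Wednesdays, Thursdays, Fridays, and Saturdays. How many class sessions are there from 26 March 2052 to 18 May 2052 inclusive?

32

26 March 2052 is a Tuesday.
From 26 March 2052 to 18 May 2052 is 54 days inclusive.
54 = 7 × 7 + 5, so there are 7 full weeks plus 5 extra days.
Each full week contributes 4 days from the set (Wed, Thu, Fri, Sat): 7 × 4 = 28.
The 5 extra days are Tue, Wed, Thu, Fri, Sat — 4 of them qualify.
Total: 28 + 4 = 32.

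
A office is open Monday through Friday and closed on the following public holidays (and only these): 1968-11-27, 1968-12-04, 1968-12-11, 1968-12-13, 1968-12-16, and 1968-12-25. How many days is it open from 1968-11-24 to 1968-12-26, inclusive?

1968-11-24 is a Sunday.
That's 33 days from start to end, counting both.
33 = 7 × 4 + 5, so there are 4 full weeks plus 5 extra days.
Each full week contributes 5 weekdays (Mon–Fri): 4 × 5 = 20.
The 5 extra days are Sunday, Monday, Tuesday, Wednesday, Thursday — 4 of them qualify.
Total: 20 + 4 = 24.
Holidays: 1968-11-27 (Wed); 1968-12-04 (Wed); 1968-12-11 (Wed); 1968-12-13 (Fri); 1968-12-16 (Mon); 1968-12-25 (Wed).
All 6 holidays fall on weekdays, so subtract 6.
Business days: 24 − 6 = 18.

18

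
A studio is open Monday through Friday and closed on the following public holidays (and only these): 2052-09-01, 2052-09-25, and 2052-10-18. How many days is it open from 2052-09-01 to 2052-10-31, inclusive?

2052-09-01 is a Sunday.
The range spans 61 days (inclusive of both endpoints).
61 = 7 × 8 + 5, so there are 8 full weeks plus 5 extra days.
Each full week contributes 5 weekdays (Mon–Fri): 8 × 5 = 40.
The 5 extra days are Sun, Mon, Tue, Wed, Thu — 4 of them qualify.
Total: 40 + 4 = 44.
Holidays: 2052-09-01 (Sun); 2052-09-25 (Wed); 2052-10-18 (Fri).
2 of the 3 holidays fall on weekdays; the rest are weekends and were already excluded.
Business days: 44 − 2 = 42.

42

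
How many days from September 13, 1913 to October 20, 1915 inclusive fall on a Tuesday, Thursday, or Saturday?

September 13, 1913 is a Saturday.
From September 13, 1913 to October 20, 1915 is 768 days inclusive.
768 = 7 × 109 + 5, so there are 109 full weeks plus 5 extra days.
Each full week contributes 3 days from the set (Tue, Thu, Sat): 109 × 3 = 327.
The 5 extra days are Saturday, Sunday, Monday, Tuesday, Wednesday — 2 of them qualify.
Total: 327 + 2 = 329.

329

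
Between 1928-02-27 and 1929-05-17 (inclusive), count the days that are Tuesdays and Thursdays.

128

1928-02-27 is a Monday.
The range spans 446 days (inclusive of both endpoints).
446 = 7 × 63 + 5, so there are 63 full weeks plus 5 extra days.
Each full week contributes 2 days from the set (Tue, Thu): 63 × 2 = 126.
The 5 extra days are Mon, Tue, Wed, Thu, Fri — 2 of them qualify.
Total: 126 + 2 = 128.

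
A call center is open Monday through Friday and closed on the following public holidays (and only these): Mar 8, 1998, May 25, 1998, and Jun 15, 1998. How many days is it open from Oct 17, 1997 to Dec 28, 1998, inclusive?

Oct 17, 1997 is a Friday.
From Oct 17, 1997 to Dec 28, 1998 is 438 days inclusive.
438 = 7 × 62 + 4, so there are 62 full weeks plus 4 extra days.
Each full week contributes 5 weekdays (Mon–Fri): 62 × 5 = 310.
The 4 extra days are Fri, Sat, Sun, Mon — 2 of them qualify.
Total: 310 + 2 = 312.
Holidays: Mar 8, 1998 (Sun); May 25, 1998 (Mon); Jun 15, 1998 (Mon).
2 of the 3 holidays fall on weekdays; the rest are weekends and were already excluded.
Business days: 312 − 2 = 310.

310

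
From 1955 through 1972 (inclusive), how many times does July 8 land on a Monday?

3

Day of week of July 8 in each year:
1955: Fri, 1956: Sun, 1957: Mon ✓, 1958: Tue, 1959: Wed, 1960: Fri, 1961: Sat, 1962: Sun, 1963: Mon ✓, 1964: Wed, 1965: Thu, 1966: Fri, 1967: Sat, 1968: Mon ✓, 1969: Tue, 1970: Wed, 1971: Thu, 1972: Sat
Mondays: 1957, 1963, 1968.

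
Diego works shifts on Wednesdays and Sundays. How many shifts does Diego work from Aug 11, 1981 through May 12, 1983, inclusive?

183

Aug 11, 1981 is a Tuesday.
The range spans 640 days (inclusive of both endpoints).
640 = 7 × 91 + 3, so there are 91 full weeks plus 3 extra days.
Each full week contributes 2 days from the set (Wed, Sun): 91 × 2 = 182.
The 3 extra days are Tue, Wed, Thu — 1 of them qualifies.
Total: 182 + 1 = 183.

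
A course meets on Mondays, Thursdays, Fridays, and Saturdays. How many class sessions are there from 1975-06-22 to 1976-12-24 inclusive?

315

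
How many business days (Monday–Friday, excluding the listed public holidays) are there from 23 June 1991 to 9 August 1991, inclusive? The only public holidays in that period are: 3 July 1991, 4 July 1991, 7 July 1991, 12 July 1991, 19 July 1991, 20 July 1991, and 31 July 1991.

23 June 1991 is a Sunday.
That's 48 days from start to end, counting both.
48 = 7 × 6 + 6, so there are 6 full weeks plus 6 extra days.
Each full week contributes 5 weekdays (Mon–Fri): 6 × 5 = 30.
The 6 extra days are Sun, Mon, Tue, Wed, Thu, Fri — 5 of them qualify.
Total: 30 + 5 = 35.
Holidays: 3 July 1991 (Wed); 4 July 1991 (Thu); 7 July 1991 (Sun); 12 July 1991 (Fri); 19 July 1991 (Fri); 20 July 1991 (Sat); 31 July 1991 (Wed).
5 of the 7 holidays fall on weekdays; the rest are weekends and were already excluded.
Business days: 35 − 5 = 30.

30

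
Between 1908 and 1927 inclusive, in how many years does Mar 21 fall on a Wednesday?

2

Day of week of March 21 in each year:
1908: Sat, 1909: Sun, 1910: Mon, 1911: Tue, 1912: Thu, 1913: Fri, 1914: Sat, 1915: Sun, 1916: Tue, 1917: Wed ✓, 1918: Thu, 1919: Fri, 1920: Sun, 1921: Mon, 1922: Tue, 1923: Wed ✓, 1924: Fri, 1925: Sat, 1926: Sun, 1927: Mon
Wednesdays: 1917, 1923.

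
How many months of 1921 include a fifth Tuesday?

A month has five Tuesdays exactly when Tuesday falls within its first (length − 28) days.
Jan: 31 days, starts Sat → 5 of Sat, Sun, Mon
Feb: 28 days, starts Tue → 5 of (none)
Mar: 31 days, starts Tue → 5 of Tue, Wed, Thu ✓
Apr: 30 days, starts Fri → 5 of Fri, Sat
May: 31 days, starts Sun → 5 of Sun, Mon, Tue ✓
Jun: 30 days, starts Wed → 5 of Wed, Thu
Jul: 31 days, starts Fri → 5 of Fri, Sat, Sun
Aug: 31 days, starts Mon → 5 of Mon, Tue, Wed ✓
Sep: 30 days, starts Thu → 5 of Thu, Fri
Oct: 31 days, starts Sat → 5 of Sat, Sun, Mon
Nov: 30 days, starts Tue → 5 of Tue, Wed ✓
Dec: 31 days, starts Thu → 5 of Thu, Fri, Sat
Months with five Tuesdays: Mar, May, Aug, Nov.

4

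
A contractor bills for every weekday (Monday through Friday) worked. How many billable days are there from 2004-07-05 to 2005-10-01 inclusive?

325

2004-07-05 is a Monday.
From 2004-07-05 to 2005-10-01 is 454 days inclusive.
454 = 7 × 64 + 6, so there are 64 full weeks plus 6 extra days.
Each full week contributes 5 weekdays (Mon–Fri): 64 × 5 = 320.
The 6 extra days are Monday, Tuesday, Wednesday, Thursday, Friday, Saturday — 5 of them qualify.
Total: 320 + 5 = 325.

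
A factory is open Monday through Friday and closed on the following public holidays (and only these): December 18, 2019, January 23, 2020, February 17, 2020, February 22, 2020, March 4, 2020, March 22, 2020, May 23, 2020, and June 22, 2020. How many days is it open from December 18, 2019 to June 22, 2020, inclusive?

129 business days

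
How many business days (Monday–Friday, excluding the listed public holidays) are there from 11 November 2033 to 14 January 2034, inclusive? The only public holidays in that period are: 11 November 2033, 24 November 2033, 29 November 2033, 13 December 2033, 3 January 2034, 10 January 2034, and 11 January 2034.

11 November 2033 is a Friday.
The range spans 65 days (inclusive of both endpoints).
65 = 7 × 9 + 2, so there are 9 full weeks plus 2 extra days.
Each full week contributes 5 weekdays (Mon–Fri): 9 × 5 = 45.
The 2 extra days are Fri, Sat — 1 of them qualifies.
Total: 45 + 1 = 46.
Holidays: 11 November 2033 (Fri); 24 November 2033 (Thu); 29 November 2033 (Tue); 13 December 2033 (Tue); 3 January 2034 (Tue); 10 January 2034 (Tue); 11 January 2034 (Wed).
All 7 holidays fall on weekdays, so subtract 7.
Business days: 46 − 7 = 39.

39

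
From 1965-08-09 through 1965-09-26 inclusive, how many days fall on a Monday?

1965-08-09 is a Monday.
That's 49 days from start to end, counting both.
49 = 7 × 7, so the span is exactly 7 full weeks.
Each full week contributes one Monday: 7 so far.
Total: 7.

7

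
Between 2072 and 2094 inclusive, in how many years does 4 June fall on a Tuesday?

3

Day of week of June 4 in each year:
2072: Sat, 2073: Sun, 2074: Mon, 2075: Tue ✓, 2076: Thu, 2077: Fri, 2078: Sat, 2079: Sun, 2080: Tue ✓, 2081: Wed, 2082: Thu, 2083: Fri, 2084: Sun, 2085: Mon, 2086: Tue ✓, 2087: Wed, 2088: Fri, 2089: Sat, 2090: Sun, 2091: Mon, 2092: Wed, 2093: Thu, 2094: Fri
Tuesdays: 2075, 2080, 2086.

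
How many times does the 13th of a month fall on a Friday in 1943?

1

The 13th falls on a Friday when the month's 13th has weekday Fri.
Jan 13 is Wed; Feb 13 is Sat; Mar 13 is Sat; Apr 13 is Tue; May 13 is Thu; Jun 13 is Sun; Jul 13 is Tue; Aug 13 is Fri ✓; Sep 13 is Mon; Oct 13 is Wed; Nov 13 is Sat; Dec 13 is Mon.
Friday the 13ths: Aug.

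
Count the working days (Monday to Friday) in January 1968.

23 weekdays

1 January 1968 is a Monday.
The range spans 31 days (inclusive of both endpoints).
31 = 7 × 4 + 3, so there are 4 full weeks plus 3 extra days.
Each full week contributes 5 weekdays (Mon–Fri): 4 × 5 = 20.
The 3 extra days are Monday, Tuesday, Wednesday — 3 of them qualify.
Total: 20 + 3 = 23.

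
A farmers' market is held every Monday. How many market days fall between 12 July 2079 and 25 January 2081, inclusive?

80

12 July 2079 is a Wednesday.
That's 564 days from start to end, counting both.
564 = 7 × 80 + 4, so there are 80 full weeks plus 4 extra days.
Each full week contributes one Monday: 80 so far.
The 4 extra days are Wed, Thu, Fri, Sat — none qualify.
Total: 80 + 0 = 80.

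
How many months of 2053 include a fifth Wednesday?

5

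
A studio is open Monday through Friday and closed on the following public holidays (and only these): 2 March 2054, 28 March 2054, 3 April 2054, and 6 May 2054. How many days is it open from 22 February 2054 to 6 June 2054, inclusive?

72 working days

22 February 2054 is a Sunday.
That's 105 days from start to end, counting both.
105 = 7 × 15, so the span is exactly 15 full weeks.
Each full week contributes 5 weekdays (Mon–Fri): 15 × 5 = 75.
Holidays: 2 March 2054 (Mon); 28 March 2054 (Sat); 3 April 2054 (Fri); 6 May 2054 (Wed).
3 of the 4 holidays fall on weekdays; the rest are weekends and were already excluded.
Business days: 75 − 3 = 72.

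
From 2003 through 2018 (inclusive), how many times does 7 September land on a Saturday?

1

Day of week of September 7 in each year:
2003: Sun, 2004: Tue, 2005: Wed, 2006: Thu, 2007: Fri, 2008: Sun, 2009: Mon, 2010: Tue, 2011: Wed, 2012: Fri, 2013: Sat ✓, 2014: Sun, 2015: Mon, 2016: Wed, 2017: Thu, 2018: Fri
Saturdays: 2013.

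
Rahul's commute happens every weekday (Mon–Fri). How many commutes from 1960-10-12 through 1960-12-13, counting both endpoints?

1960-10-12 is a Wednesday.
From 1960-10-12 to 1960-12-13 is 63 days inclusive.
63 = 7 × 9, so the span is exactly 9 full weeks.
Each full week contributes 5 weekdays (Mon–Fri): 9 × 5 = 45.
Total: 45.

45 weekdays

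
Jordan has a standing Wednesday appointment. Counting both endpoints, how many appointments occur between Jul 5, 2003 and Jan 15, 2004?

28

Jul 5, 2003 is a Saturday.
From Jul 5, 2003 to Jan 15, 2004 is 195 days inclusive.
195 = 7 × 27 + 6, so there are 27 full weeks plus 6 extra days.
Each full week contributes one Wednesday: 27 so far.
The 6 extra days are Saturday, Sunday, Monday, Tuesday, Wednesday, Thursday — 1 of them qualifies.
Total: 27 + 1 = 28.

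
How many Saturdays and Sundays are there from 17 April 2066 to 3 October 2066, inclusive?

17 April 2066 is a Saturday.
That's 170 days from start to end, counting both.
170 = 7 × 24 + 2, so there are 24 full weeks plus 2 extra days.
Each full week contributes 2 weekend days (Sat, Sun): 24 × 2 = 48.
The 2 extra days are Saturday, Sunday — 2 of them qualify.
Total: 48 + 2 = 50.

50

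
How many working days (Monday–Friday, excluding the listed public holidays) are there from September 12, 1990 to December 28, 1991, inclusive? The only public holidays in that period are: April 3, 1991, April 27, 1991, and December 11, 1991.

336 working days

September 12, 1990 is a Wednesday.
The range spans 473 days (inclusive of both endpoints).
473 = 7 × 67 + 4, so there are 67 full weeks plus 4 extra days.
Each full week contributes 5 weekdays (Mon–Fri): 67 × 5 = 335.
The 4 extra days are Wednesday, Thursday, Friday, Saturday — 3 of them qualify.
Total: 335 + 3 = 338.
Holidays: April 3, 1991 (Wed); April 27, 1991 (Sat); December 11, 1991 (Wed).
2 of the 3 holidays fall on weekdays; the rest are weekends and were already excluded.
Business days: 338 − 2 = 336.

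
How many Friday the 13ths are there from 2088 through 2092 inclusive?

Friday-the-13ths by year:
2088: Feb, Aug
2089: May
2090: Jan, Oct
2091: Apr, Jul
2092: Jun

8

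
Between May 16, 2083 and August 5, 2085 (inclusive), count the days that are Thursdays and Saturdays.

May 16, 2083 is a Sunday.
That's 813 days from start to end, counting both.
813 = 7 × 116 + 1, so there are 116 full weeks plus 1 extra day.
Each full week contributes 2 days from the set (Thu, Sat): 116 × 2 = 232.
The 1 extra day is Sunday — none qualify.
Total: 232 + 0 = 232.

232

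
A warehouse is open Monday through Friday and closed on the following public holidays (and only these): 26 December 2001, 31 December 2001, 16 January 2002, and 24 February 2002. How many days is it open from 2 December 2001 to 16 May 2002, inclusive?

2 December 2001 is a Sunday.
From 2 December 2001 to 16 May 2002 is 166 days inclusive.
166 = 7 × 23 + 5, so there are 23 full weeks plus 5 extra days.
Each full week contributes 5 weekdays (Mon–Fri): 23 × 5 = 115.
The 5 extra days are Sun, Mon, Tue, Wed, Thu — 4 of them qualify.
Total: 115 + 4 = 119.
Holidays: 26 December 2001 (Wed); 31 December 2001 (Mon); 16 January 2002 (Wed); 24 February 2002 (Sun).
3 of the 4 holidays fall on weekdays; the rest are weekends and were already excluded.
Business days: 119 − 3 = 116.

116 working days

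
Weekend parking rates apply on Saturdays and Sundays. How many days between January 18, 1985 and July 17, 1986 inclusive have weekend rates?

156

January 18, 1985 is a Friday.
The range spans 546 days (inclusive of both endpoints).
546 = 7 × 78, so the span is exactly 78 full weeks.
Each full week contributes 2 weekend days (Sat, Sun): 78 × 2 = 156.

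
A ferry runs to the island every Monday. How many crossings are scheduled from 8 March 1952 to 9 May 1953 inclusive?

61

8 March 1952 is a Saturday.
That's 428 days from start to end, counting both.
428 = 7 × 61 + 1, so there are 61 full weeks plus 1 extra day.
Each full week contributes one Monday: 61 so far.
The 1 extra day is Saturday — none qualify.
Total: 61 + 0 = 61.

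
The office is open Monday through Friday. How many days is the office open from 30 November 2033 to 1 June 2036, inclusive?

653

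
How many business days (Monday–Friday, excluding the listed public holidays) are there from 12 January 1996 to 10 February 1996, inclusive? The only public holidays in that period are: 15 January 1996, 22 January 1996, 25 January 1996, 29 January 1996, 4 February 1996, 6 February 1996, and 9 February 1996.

12 January 1996 is a Friday.
The range spans 30 days (inclusive of both endpoints).
30 = 7 × 4 + 2, so there are 4 full weeks plus 2 extra days.
Each full week contributes 5 weekdays (Mon–Fri): 4 × 5 = 20.
The 2 extra days are Fri, Sat — 1 of them qualifies.
Total: 20 + 1 = 21.
Holidays: 15 January 1996 (Mon); 22 January 1996 (Mon); 25 January 1996 (Thu); 29 January 1996 (Mon); 4 February 1996 (Sun); 6 February 1996 (Tue); 9 February 1996 (Fri).
6 of the 7 holidays fall on weekdays; the rest are weekends and were already excluded.
Business days: 21 − 6 = 15.

15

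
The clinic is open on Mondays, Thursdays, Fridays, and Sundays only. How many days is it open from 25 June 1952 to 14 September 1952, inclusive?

25 June 1952 is a Wednesday.
From 25 June 1952 to 14 September 1952 is 82 days inclusive.
82 = 7 × 11 + 5, so there are 11 full weeks plus 5 extra days.
Each full week contributes 4 days from the set (Mon, Thu, Fri, Sun): 11 × 4 = 44.
The 5 extra days are Wed, Thu, Fri, Sat, Sun — 3 of them qualify.
Total: 44 + 3 = 47.

47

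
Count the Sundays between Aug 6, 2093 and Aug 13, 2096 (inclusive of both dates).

Aug 6, 2093 is a Thursday.
That's 1104 days from start to end, counting both.
1104 = 7 × 157 + 5, so there are 157 full weeks plus 5 extra days.
Each full week contributes one Sunday: 157 so far.
The 5 extra days are Thursday, Friday, Saturday, Sunday, Monday — 1 of them qualifies.
Total: 157 + 1 = 158.

158 Sundays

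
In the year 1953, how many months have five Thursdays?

A month has five Thursdays exactly when Thursday falls within its first (length − 28) days.
Jan: 31 days, starts Thu → 5 of Thu, Fri, Sat ✓
Feb: 28 days, starts Sun → 5 of (none)
Mar: 31 days, starts Sun → 5 of Sun, Mon, Tue
Apr: 30 days, starts Wed → 5 of Wed, Thu ✓
May: 31 days, starts Fri → 5 of Fri, Sat, Sun
Jun: 30 days, starts Mon → 5 of Mon, Tue
Jul: 31 days, starts Wed → 5 of Wed, Thu, Fri ✓
Aug: 31 days, starts Sat → 5 of Sat, Sun, Mon
Sep: 30 days, starts Tue → 5 of Tue, Wed
Oct: 31 days, starts Thu → 5 of Thu, Fri, Sat ✓
Nov: 30 days, starts Sun → 5 of Sun, Mon
Dec: 31 days, starts Tue → 5 of Tue, Wed, Thu ✓
Months with five Thursdays: Jan, Apr, Jul, Oct, Dec.

5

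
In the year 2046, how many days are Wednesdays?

1 January 2046 is a Monday.
That's 365 days from start to end, counting both.
365 = 7 × 52 + 1, so there are 52 full weeks plus 1 extra day.
Each full week contributes one Wednesday: 52 so far.
The 1 extra day is Monday — none qualify.
Total: 52 + 0 = 52.

52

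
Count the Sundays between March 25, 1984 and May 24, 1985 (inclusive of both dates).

61 Sundays

March 25, 1984 is a Sunday.
That's 426 days from start to end, counting both.
426 = 7 × 60 + 6, so there are 60 full weeks plus 6 extra days.
Each full week contributes one Sunday: 60 so far.
The 6 extra days are Sunday, Monday, Tuesday, Wednesday, Thursday, Friday — 1 of them qualifies.
Total: 60 + 1 = 61.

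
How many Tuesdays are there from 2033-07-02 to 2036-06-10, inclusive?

2033-07-02 is a Saturday.
The range spans 1075 days (inclusive of both endpoints).
1075 = 7 × 153 + 4, so there are 153 full weeks plus 4 extra days.
Each full week contributes one Tuesday: 153 so far.
The 4 extra days are Sat, Sun, Mon, Tue — 1 of them qualifies.
Total: 153 + 1 = 154.

154 Tuesdays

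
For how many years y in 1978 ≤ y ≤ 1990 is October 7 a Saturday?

Day of week of October 7 in each year:
1978: Sat ✓, 1979: Sun, 1980: Tue, 1981: Wed, 1982: Thu, 1983: Fri, 1984: Sun, 1985: Mon, 1986: Tue, 1987: Wed, 1988: Fri, 1989: Sat ✓, 1990: Sun
Saturdays: 1978, 1989.

2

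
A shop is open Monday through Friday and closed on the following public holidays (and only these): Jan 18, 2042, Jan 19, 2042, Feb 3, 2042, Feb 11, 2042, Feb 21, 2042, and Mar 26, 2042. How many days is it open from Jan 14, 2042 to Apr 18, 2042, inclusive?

65

Jan 14, 2042 is a Tuesday.
That's 95 days from start to end, counting both.
95 = 7 × 13 + 4, so there are 13 full weeks plus 4 extra days.
Each full week contributes 5 weekdays (Mon–Fri): 13 × 5 = 65.
The 4 extra days are Tue, Wed, Thu, Fri — 4 of them qualify.
Total: 65 + 4 = 69.
Holidays: Jan 18, 2042 (Sat); Jan 19, 2042 (Sun); Feb 3, 2042 (Mon); Feb 11, 2042 (Tue); Feb 21, 2042 (Fri); Mar 26, 2042 (Wed).
4 of the 6 holidays fall on weekdays; the rest are weekends and were already excluded.
Business days: 69 − 4 = 65.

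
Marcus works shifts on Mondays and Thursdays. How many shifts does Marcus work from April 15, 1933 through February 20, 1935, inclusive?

193

April 15, 1933 is a Saturday.
That's 677 days from start to end, counting both.
677 = 7 × 96 + 5, so there are 96 full weeks plus 5 extra days.
Each full week contributes 2 days from the set (Mon, Thu): 96 × 2 = 192.
The 5 extra days are Saturday, Sunday, Monday, Tuesday, Wednesday — 1 of them qualifies.
Total: 192 + 1 = 193.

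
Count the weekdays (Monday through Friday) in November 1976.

22 weekdays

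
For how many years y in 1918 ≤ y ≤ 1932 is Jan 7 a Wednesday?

Day of week of January 7 in each year:
1918: Mon, 1919: Tue, 1920: Wed ✓, 1921: Fri, 1922: Sat, 1923: Sun, 1924: Mon, 1925: Wed ✓, 1926: Thu, 1927: Fri, 1928: Sat, 1929: Mon, 1930: Tue, 1931: Wed ✓, 1932: Thu
Wednesdays: 1920, 1925, 1931.

3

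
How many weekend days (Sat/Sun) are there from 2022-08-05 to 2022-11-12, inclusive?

2022-08-05 is a Friday.
That's 100 days from start to end, counting both.
100 = 7 × 14 + 2, so there are 14 full weeks plus 2 extra days.
Each full week contributes 2 weekend days (Sat, Sun): 14 × 2 = 28.
The 2 extra days are Fri, Sat — 1 of them qualifies.
Total: 28 + 1 = 29.

29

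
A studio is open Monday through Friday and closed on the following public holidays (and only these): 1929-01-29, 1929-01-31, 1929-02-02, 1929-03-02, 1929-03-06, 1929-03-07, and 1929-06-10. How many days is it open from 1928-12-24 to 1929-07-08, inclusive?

1928-12-24 is a Monday.
From 1928-12-24 to 1929-07-08 is 197 days inclusive.
197 = 7 × 28 + 1, so there are 28 full weeks plus 1 extra day.
Each full week contributes 5 weekdays (Mon–Fri): 28 × 5 = 140.
The 1 extra day is Monday — 1 of them qualifies.
Total: 140 + 1 = 141.
Holidays: 1929-01-29 (Tue); 1929-01-31 (Thu); 1929-02-02 (Sat); 1929-03-02 (Sat); 1929-03-06 (Wed); 1929-03-07 (Thu); 1929-06-10 (Mon).
5 of the 7 holidays fall on weekdays; the rest are weekends and were already excluded.
Business days: 141 − 5 = 136.

136 business days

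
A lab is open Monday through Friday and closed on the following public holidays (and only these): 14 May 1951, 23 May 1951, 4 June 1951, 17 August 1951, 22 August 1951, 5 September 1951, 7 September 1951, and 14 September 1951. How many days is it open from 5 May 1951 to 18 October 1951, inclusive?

111 business days

5 May 1951 is a Saturday.
From 5 May 1951 to 18 October 1951 is 167 days inclusive.
167 = 7 × 23 + 6, so there are 23 full weeks plus 6 extra days.
Each full week contributes 5 weekdays (Mon–Fri): 23 × 5 = 115.
The 6 extra days are Sat, Sun, Mon, Tue, Wed, Thu — 4 of them qualify.
Total: 115 + 4 = 119.
Holidays: 14 May 1951 (Mon); 23 May 1951 (Wed); 4 June 1951 (Mon); 17 August 1951 (Fri); 22 August 1951 (Wed); 5 September 1951 (Wed); 7 September 1951 (Fri); 14 September 1951 (Fri).
All 8 holidays fall on weekdays, so subtract 8.
Business days: 119 − 8 = 111.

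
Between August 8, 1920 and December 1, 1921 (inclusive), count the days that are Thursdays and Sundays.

138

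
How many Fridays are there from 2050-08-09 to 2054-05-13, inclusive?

196

2050-08-09 is a Tuesday.
From 2050-08-09 to 2054-05-13 is 1374 days inclusive.
1374 = 7 × 196 + 2, so there are 196 full weeks plus 2 extra days.
Each full week contributes one Friday: 196 so far.
The 2 extra days are Tuesday, Wednesday — none qualify.
Total: 196 + 0 = 196.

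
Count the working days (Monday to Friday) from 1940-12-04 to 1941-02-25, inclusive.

1940-12-04 is a Wednesday.
The range spans 84 days (inclusive of both endpoints).
84 = 7 × 12, so the span is exactly 12 full weeks.
Each full week contributes 5 weekdays (Mon–Fri): 12 × 5 = 60.
Total: 60.

60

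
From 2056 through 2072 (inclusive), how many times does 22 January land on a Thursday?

Day of week of January 22 in each year:
2056: Sat, 2057: Mon, 2058: Tue, 2059: Wed, 2060: Thu ✓, 2061: Sat, 2062: Sun, 2063: Mon, 2064: Tue, 2065: Thu ✓, 2066: Fri, 2067: Sat, 2068: Sun, 2069: Tue, 2070: Wed, 2071: Thu ✓, 2072: Fri
Thursdays: 2060, 2065, 2071.

3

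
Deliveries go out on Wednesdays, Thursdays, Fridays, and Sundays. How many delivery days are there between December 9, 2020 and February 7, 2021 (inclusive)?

December 9, 2020 is a Wednesday.
That's 61 days from start to end, counting both.
61 = 7 × 8 + 5, so there are 8 full weeks plus 5 extra days.
Each full week contributes 4 days from the set (Wed, Thu, Fri, Sun): 8 × 4 = 32.
The 5 extra days are Wed, Thu, Fri, Sat, Sun — 4 of them qualify.
Total: 32 + 4 = 36.

36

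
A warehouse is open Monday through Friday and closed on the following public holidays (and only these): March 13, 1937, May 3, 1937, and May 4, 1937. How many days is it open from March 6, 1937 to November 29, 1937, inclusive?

189

March 6, 1937 is a Saturday.
The range spans 269 days (inclusive of both endpoints).
269 = 7 × 38 + 3, so there are 38 full weeks plus 3 extra days.
Each full week contributes 5 weekdays (Mon–Fri): 38 × 5 = 190.
The 3 extra days are Sat, Sun, Mon — 1 of them qualifies.
Total: 190 + 1 = 191.
Holidays: March 13, 1937 (Sat); May 3, 1937 (Mon); May 4, 1937 (Tue).
2 of the 3 holidays fall on weekdays; the rest are weekends and were already excluded.
Business days: 191 − 2 = 189.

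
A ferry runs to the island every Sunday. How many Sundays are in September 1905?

1 September 1905 is a Friday.
That's 30 days from start to end, counting both.
30 = 7 × 4 + 2, so there are 4 full weeks plus 2 extra days.
Each full week contributes one Sunday: 4 so far.
The 2 extra days are Friday, Saturday — none qualify.
Total: 4 + 0 = 4.

4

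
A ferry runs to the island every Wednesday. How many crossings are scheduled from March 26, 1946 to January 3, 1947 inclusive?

41

March 26, 1946 is a Tuesday.
From March 26, 1946 to January 3, 1947 is 284 days inclusive.
284 = 7 × 40 + 4, so there are 40 full weeks plus 4 extra days.
Each full week contributes one Wednesday: 40 so far.
The 4 extra days are Tue, Wed, Thu, Fri — 1 of them qualifies.
Total: 40 + 1 = 41.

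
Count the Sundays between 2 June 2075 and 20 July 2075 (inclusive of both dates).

7

2 June 2075 is a Sunday.
That's 49 days from start to end, counting both.
49 = 7 × 7, so the span is exactly 7 full weeks.
Each full week contributes one Sunday: 7 so far.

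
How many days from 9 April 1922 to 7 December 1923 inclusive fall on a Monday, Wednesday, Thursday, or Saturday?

9 April 1922 is a Sunday.
The range spans 608 days (inclusive of both endpoints).
608 = 7 × 86 + 6, so there are 86 full weeks plus 6 extra days.
Each full week contributes 4 days from the set (Mon, Wed, Thu, Sat): 86 × 4 = 344.
The 6 extra days are Sun, Mon, Tue, Wed, Thu, Fri — 3 of them qualify.
Total: 344 + 3 = 347.

347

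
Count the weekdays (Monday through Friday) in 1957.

261

1957-01-01 is a Tuesday.
That's 365 days from start to end, counting both.
365 = 7 × 52 + 1, so there are 52 full weeks plus 1 extra day.
Each full week contributes 5 weekdays (Mon–Fri): 52 × 5 = 260.
The 1 extra day is Tue — 1 of them qualifies.
Total: 260 + 1 = 261.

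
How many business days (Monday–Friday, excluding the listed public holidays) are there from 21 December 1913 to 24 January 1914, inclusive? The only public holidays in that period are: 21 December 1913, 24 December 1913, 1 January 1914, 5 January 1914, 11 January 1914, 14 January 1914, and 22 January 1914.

21 December 1913 is a Sunday.
That's 35 days from start to end, counting both.
35 = 7 × 5, so the span is exactly 5 full weeks.
Each full week contributes 5 weekdays (Mon–Fri): 5 × 5 = 25.
Total: 25.
Holidays: 21 December 1913 (Sun); 24 December 1913 (Wed); 1 January 1914 (Thu); 5 January 1914 (Mon); 11 January 1914 (Sun); 14 January 1914 (Wed); 22 January 1914 (Thu).
5 of the 7 holidays fall on weekdays; the rest are weekends and were already excluded.
Business days: 25 − 5 = 20.

20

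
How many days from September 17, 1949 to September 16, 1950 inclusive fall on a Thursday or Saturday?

September 17, 1949 is a Saturday.
That's 365 days from start to end, counting both.
365 = 7 × 52 + 1, so there are 52 full weeks plus 1 extra day.
Each full week contributes 2 days from the set (Thu, Sat): 52 × 2 = 104.
The 1 extra day is Saturday — 1 of them qualifies.
Total: 104 + 1 = 105.

105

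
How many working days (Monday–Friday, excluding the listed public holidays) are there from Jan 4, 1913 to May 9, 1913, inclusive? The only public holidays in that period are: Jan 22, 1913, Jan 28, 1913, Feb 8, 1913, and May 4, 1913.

88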